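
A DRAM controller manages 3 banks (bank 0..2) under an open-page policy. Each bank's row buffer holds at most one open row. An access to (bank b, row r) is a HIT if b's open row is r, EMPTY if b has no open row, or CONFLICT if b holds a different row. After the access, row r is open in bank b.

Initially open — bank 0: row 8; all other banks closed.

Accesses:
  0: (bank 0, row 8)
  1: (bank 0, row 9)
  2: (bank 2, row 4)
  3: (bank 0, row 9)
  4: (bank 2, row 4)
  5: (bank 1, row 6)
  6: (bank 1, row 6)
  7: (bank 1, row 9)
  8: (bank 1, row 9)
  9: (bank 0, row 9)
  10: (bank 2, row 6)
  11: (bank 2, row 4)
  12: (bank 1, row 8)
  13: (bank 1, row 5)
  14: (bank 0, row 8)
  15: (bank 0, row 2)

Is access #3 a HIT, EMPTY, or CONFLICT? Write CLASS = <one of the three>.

CLASS = HIT

  [0] b0 r8: had r8 ⇒ H
  [1] b0 r9: had r8 ⇒ C
  [2] b2 r4: no row ⇒ E
  [3] b0 r9: had r9 ⇒ H
  [4] b2 r4: had r4 ⇒ H
  [5] b1 r6: no row ⇒ E
  [6] b1 r6: had r6 ⇒ H
  [7] b1 r9: had r6 ⇒ C
  [8] b1 r9: had r9 ⇒ H
  [9] b0 r9: had r9 ⇒ H
  [10] b2 r6: had r4 ⇒ C
  [11] b2 r4: had r6 ⇒ C
  [12] b1 r8: had r9 ⇒ C
  [13] b1 r5: had r8 ⇒ C
  [14] b0 r8: had r9 ⇒ C
  [15] b0 r2: had r8 ⇒ C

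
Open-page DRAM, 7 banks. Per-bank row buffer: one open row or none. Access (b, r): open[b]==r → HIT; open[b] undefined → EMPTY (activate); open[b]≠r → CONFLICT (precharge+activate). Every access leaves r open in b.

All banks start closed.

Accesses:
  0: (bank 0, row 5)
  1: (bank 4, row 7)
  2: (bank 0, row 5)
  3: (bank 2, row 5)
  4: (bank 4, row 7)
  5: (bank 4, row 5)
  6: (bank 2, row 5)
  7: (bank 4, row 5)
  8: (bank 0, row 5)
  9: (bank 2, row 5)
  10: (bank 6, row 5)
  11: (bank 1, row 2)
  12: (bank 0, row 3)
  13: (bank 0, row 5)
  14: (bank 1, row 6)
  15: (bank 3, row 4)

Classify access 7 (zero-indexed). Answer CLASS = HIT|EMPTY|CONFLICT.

CLASS = HIT

step 0: bank0 None->5 [EMPTY]
step 1: bank4 None->7 [EMPTY]
step 2: bank0 5->5 [HIT]
step 3: bank2 None->5 [EMPTY]
step 4: bank4 7->7 [HIT]
step 5: bank4 7->5 [CONFLICT]
step 6: bank2 5->5 [HIT]
step 7: bank4 5->5 [HIT]
step 8: bank0 5->5 [HIT]
step 9: bank2 5->5 [HIT]
step 10: bank6 None->5 [EMPTY]
step 11: bank1 None->2 [EMPTY]
step 12: bank0 5->3 [CONFLICT]
step 13: bank0 3->5 [CONFLICT]
step 14: bank1 2->6 [CONFLICT]
step 15: bank3 None->4 [EMPTY]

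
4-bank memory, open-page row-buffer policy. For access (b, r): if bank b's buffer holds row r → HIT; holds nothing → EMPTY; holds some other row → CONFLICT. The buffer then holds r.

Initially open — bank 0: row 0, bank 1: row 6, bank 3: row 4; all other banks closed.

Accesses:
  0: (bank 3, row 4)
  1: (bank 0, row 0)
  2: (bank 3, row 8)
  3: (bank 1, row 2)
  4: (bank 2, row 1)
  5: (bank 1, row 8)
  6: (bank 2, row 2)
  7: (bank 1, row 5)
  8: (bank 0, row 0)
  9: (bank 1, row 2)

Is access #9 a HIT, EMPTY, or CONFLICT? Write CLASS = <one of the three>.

CLASS = CONFLICT

0: bank 3 row 4 — prev 4 → HIT
1: bank 0 row 0 — prev 0 → HIT
2: bank 3 row 8 — prev 4 → CONFLICT
3: bank 1 row 2 — prev 6 → CONFLICT
4: bank 2 row 1 — prev None → EMPTY
5: bank 1 row 8 — prev 2 → CONFLICT
6: bank 2 row 2 — prev 1 → CONFLICT
7: bank 1 row 5 — prev 8 → CONFLICT
8: bank 0 row 0 — prev 0 → HIT
9: bank 1 row 2 — prev 5 → CONFLICT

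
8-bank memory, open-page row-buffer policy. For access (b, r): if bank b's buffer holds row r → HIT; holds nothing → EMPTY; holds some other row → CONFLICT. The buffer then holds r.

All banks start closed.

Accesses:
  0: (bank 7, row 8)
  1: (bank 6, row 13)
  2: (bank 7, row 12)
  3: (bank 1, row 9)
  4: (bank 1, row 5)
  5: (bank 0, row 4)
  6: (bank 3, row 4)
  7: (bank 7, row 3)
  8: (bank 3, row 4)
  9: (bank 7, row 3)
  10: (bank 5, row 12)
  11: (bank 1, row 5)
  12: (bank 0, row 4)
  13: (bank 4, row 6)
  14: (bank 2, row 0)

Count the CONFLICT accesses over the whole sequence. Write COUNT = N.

COUNT = 3

  [0] b7 r8: no row ⇒ E
  [1] b6 r13: no row ⇒ E
  [2] b7 r12: had r8 ⇒ C
  [3] b1 r9: no row ⇒ E
  [4] b1 r5: had r9 ⇒ C
  [5] b0 r4: no row ⇒ E
  [6] b3 r4: no row ⇒ E
  [7] b7 r3: had r12 ⇒ C
  [8] b3 r4: had r4 ⇒ H
  [9] b7 r3: had r3 ⇒ H
  [10] b5 r12: no row ⇒ E
  [11] b1 r5: had r5 ⇒ H
  [12] b0 r4: had r4 ⇒ H
  [13] b4 r6: no row ⇒ E
  [14] b2 r0: no row ⇒ E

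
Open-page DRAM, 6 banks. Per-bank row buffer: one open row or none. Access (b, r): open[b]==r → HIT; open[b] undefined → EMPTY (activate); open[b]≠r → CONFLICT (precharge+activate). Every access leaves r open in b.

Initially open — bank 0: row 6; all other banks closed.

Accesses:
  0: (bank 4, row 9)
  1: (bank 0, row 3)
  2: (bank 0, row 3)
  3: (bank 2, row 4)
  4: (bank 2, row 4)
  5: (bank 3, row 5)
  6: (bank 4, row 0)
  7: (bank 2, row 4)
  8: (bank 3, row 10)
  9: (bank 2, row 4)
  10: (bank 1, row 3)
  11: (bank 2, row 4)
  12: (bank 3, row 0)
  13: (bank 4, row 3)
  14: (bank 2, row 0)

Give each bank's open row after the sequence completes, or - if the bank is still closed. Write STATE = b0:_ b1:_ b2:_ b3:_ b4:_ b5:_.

STATE = b0:3 b1:3 b2:0 b3:0 b4:3 b5:-

step 0: bank4 None->9 [EMPTY]
step 1: bank0 6->3 [CONFLICT]
step 2: bank0 3->3 [HIT]
step 3: bank2 None->4 [EMPTY]
step 4: bank2 4->4 [HIT]
step 5: bank3 None->5 [EMPTY]
step 6: bank4 9->0 [CONFLICT]
step 7: bank2 4->4 [HIT]
step 8: bank3 5->10 [CONFLICT]
step 9: bank2 4->4 [HIT]
step 10: bank1 None->3 [EMPTY]
step 11: bank2 4->4 [HIT]
step 12: bank3 10->0 [CONFLICT]
step 13: bank4 0->3 [CONFLICT]
step 14: bank2 4->0 [CONFLICT]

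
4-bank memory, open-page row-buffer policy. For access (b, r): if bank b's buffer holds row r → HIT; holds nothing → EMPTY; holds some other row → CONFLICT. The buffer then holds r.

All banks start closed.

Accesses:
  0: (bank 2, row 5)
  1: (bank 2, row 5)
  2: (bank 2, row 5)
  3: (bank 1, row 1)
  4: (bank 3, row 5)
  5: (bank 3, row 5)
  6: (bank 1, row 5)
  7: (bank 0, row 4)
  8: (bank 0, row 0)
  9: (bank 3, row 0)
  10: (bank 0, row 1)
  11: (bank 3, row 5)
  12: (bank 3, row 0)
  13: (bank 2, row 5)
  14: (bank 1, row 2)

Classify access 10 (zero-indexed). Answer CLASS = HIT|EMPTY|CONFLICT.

step 0: bank2 None->5 [EMPTY]
step 1: bank2 5->5 [HIT]
step 2: bank2 5->5 [HIT]
step 3: bank1 None->1 [EMPTY]
step 4: bank3 None->5 [EMPTY]
step 5: bank3 5->5 [HIT]
step 6: bank1 1->5 [CONFLICT]
step 7: bank0 None->4 [EMPTY]
step 8: bank0 4->0 [CONFLICT]
step 9: bank3 5->0 [CONFLICT]
step 10: bank0 0->1 [CONFLICT]
step 11: bank3 0->5 [CONFLICT]
step 12: bank3 5->0 [CONFLICT]
step 13: bank2 5->5 [HIT]
step 14: bank1 5->2 [CONFLICT]

CLASS = CONFLICT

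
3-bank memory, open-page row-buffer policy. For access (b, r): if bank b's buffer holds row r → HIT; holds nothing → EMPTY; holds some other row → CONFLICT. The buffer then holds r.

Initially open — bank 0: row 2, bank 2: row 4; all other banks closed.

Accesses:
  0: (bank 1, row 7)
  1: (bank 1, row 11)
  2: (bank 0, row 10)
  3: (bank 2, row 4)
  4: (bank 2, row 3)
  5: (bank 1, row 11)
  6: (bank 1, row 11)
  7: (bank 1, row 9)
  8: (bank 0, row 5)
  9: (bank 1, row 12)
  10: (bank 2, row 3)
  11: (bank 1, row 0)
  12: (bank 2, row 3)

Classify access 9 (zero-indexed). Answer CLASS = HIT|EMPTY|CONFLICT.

CLASS = CONFLICT

step 0: bank1 None->7 [EMPTY]
step 1: bank1 7->11 [CONFLICT]
step 2: bank0 2->10 [CONFLICT]
step 3: bank2 4->4 [HIT]
step 4: bank2 4->3 [CONFLICT]
step 5: bank1 11->11 [HIT]
step 6: bank1 11->11 [HIT]
step 7: bank1 11->9 [CONFLICT]
step 8: bank0 10->5 [CONFLICT]
step 9: bank1 9->12 [CONFLICT]
step 10: bank2 3->3 [HIT]
step 11: bank1 12->0 [CONFLICT]
step 12: bank2 3->3 [HIT]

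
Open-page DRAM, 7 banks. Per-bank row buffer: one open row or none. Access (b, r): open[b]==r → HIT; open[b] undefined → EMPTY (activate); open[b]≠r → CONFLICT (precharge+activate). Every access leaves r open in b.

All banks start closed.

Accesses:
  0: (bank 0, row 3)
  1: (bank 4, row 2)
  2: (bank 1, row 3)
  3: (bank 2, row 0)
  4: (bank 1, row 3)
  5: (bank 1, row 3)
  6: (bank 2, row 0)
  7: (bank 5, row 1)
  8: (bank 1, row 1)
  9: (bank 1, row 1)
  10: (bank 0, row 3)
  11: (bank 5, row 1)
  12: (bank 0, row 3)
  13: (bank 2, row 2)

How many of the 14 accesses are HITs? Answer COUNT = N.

COUNT = 7

step 0: bank0 None->3 [EMPTY]
step 1: bank4 None->2 [EMPTY]
step 2: bank1 None->3 [EMPTY]
step 3: bank2 None->0 [EMPTY]
step 4: bank1 3->3 [HIT]
step 5: bank1 3->3 [HIT]
step 6: bank2 0->0 [HIT]
step 7: bank5 None->1 [EMPTY]
step 8: bank1 3->1 [CONFLICT]
step 9: bank1 1->1 [HIT]
step 10: bank0 3->3 [HIT]
step 11: bank5 1->1 [HIT]
step 12: bank0 3->3 [HIT]
step 13: bank2 0->2 [CONFLICT]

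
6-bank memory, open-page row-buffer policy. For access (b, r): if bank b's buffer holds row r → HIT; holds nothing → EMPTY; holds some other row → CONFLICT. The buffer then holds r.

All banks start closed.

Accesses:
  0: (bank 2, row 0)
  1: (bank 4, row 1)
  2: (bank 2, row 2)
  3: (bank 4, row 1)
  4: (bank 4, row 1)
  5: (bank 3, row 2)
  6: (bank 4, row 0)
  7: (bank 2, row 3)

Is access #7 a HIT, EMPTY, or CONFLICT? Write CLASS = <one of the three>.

CLASS = CONFLICT

#0 (2,0) E
#1 (4,1) E
#2 (2,2) C  (was 0)
#3 (4,1) H  (was 1)
#4 (4,1) H  (was 1)
#5 (3,2) E
#6 (4,0) C  (was 1)
#7 (2,3) C  (was 2)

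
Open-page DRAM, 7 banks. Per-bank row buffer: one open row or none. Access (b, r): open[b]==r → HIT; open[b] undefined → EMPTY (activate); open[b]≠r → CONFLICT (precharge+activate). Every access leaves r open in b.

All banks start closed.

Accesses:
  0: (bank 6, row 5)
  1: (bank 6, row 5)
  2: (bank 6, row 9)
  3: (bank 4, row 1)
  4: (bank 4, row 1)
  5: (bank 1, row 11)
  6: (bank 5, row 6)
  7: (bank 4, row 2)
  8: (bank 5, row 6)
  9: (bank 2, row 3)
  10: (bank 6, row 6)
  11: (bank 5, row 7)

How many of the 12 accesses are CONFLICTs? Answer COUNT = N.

COUNT = 4

step 0: bank6 None->5 [EMPTY]
step 1: bank6 5->5 [HIT]
step 2: bank6 5->9 [CONFLICT]
step 3: bank4 None->1 [EMPTY]
step 4: bank4 1->1 [HIT]
step 5: bank1 None->11 [EMPTY]
step 6: bank5 None->6 [EMPTY]
step 7: bank4 1->2 [CONFLICT]
step 8: bank5 6->6 [HIT]
step 9: bank2 None->3 [EMPTY]
step 10: bank6 9->6 [CONFLICT]
step 11: bank5 6->7 [CONFLICT]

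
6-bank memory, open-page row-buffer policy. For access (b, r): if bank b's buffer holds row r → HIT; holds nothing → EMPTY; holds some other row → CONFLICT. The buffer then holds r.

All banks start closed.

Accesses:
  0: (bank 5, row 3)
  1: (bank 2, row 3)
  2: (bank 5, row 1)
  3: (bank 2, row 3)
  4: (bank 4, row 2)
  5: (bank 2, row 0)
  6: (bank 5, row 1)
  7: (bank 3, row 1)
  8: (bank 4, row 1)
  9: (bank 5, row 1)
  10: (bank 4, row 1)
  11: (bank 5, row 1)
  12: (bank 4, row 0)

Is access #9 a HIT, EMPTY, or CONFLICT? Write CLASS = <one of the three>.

#0 (5,3) E
#1 (2,3) E
#2 (5,1) C  (was 3)
#3 (2,3) H  (was 3)
#4 (4,2) E
#5 (2,0) C  (was 3)
#6 (5,1) H  (was 1)
#7 (3,1) E
#8 (4,1) C  (was 2)
#9 (5,1) H  (was 1)
#10 (4,1) H  (was 1)
#11 (5,1) H  (was 1)
#12 (4,0) C  (was 1)

CLASS = HIT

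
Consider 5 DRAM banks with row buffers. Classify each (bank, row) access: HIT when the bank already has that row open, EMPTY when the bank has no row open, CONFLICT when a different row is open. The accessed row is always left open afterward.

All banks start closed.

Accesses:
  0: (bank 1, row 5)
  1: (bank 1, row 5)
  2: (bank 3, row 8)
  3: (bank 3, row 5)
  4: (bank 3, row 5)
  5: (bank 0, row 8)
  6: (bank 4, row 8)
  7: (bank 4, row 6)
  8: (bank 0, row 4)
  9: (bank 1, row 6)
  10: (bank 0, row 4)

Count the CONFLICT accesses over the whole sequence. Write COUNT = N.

COUNT = 4

0: bank 1 row 5 — prev None → EMPTY
1: bank 1 row 5 — prev 5 → HIT
2: bank 3 row 8 — prev None → EMPTY
3: bank 3 row 5 — prev 8 → CONFLICT
4: bank 3 row 5 — prev 5 → HIT
5: bank 0 row 8 — prev None → EMPTY
6: bank 4 row 8 — prev None → EMPTY
7: bank 4 row 6 — prev 8 → CONFLICT
8: bank 0 row 4 — prev 8 → CONFLICT
9: bank 1 row 6 — prev 5 → CONFLICT
10: bank 0 row 4 — prev 4 → HIT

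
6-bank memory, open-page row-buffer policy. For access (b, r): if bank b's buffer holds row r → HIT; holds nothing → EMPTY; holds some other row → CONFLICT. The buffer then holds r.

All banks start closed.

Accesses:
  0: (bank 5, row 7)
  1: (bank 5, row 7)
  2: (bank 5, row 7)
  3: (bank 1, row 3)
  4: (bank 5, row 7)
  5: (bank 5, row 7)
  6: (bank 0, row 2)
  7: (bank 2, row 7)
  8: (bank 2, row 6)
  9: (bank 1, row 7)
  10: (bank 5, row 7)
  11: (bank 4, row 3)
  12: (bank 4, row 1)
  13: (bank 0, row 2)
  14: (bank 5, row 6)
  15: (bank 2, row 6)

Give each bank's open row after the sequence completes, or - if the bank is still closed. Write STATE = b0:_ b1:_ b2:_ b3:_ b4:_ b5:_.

STATE = b0:2 b1:7 b2:6 b3:- b4:1 b5:6

step 0: bank5 None->7 [EMPTY]
step 1: bank5 7->7 [HIT]
step 2: bank5 7->7 [HIT]
step 3: bank1 None->3 [EMPTY]
step 4: bank5 7->7 [HIT]
step 5: bank5 7->7 [HIT]
step 6: bank0 None->2 [EMPTY]
step 7: bank2 None->7 [EMPTY]
step 8: bank2 7->6 [CONFLICT]
step 9: bank1 3->7 [CONFLICT]
step 10: bank5 7->7 [HIT]
step 11: bank4 None->3 [EMPTY]
step 12: bank4 3->1 [CONFLICT]
step 13: bank0 2->2 [HIT]
step 14: bank5 7->6 [CONFLICT]
step 15: bank2 6->6 [HIT]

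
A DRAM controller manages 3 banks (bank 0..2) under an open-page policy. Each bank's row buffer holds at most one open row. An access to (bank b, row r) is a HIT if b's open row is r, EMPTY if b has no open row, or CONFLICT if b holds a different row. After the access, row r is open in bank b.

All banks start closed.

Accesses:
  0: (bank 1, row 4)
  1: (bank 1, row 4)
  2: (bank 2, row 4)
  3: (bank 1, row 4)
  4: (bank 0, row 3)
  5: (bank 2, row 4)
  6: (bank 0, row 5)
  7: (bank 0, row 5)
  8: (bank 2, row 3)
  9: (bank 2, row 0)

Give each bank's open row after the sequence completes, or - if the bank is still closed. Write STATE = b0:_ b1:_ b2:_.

0: bank 1 row 4 — prev None → EMPTY
1: bank 1 row 4 — prev 4 → HIT
2: bank 2 row 4 — prev None → EMPTY
3: bank 1 row 4 — prev 4 → HIT
4: bank 0 row 3 — prev None → EMPTY
5: bank 2 row 4 — prev 4 → HIT
6: bank 0 row 5 — prev 3 → CONFLICT
7: bank 0 row 5 — prev 5 → HIT
8: bank 2 row 3 — prev 4 → CONFLICT
9: bank 2 row 0 — prev 3 → CONFLICT

STATE = b0:5 b1:4 b2:0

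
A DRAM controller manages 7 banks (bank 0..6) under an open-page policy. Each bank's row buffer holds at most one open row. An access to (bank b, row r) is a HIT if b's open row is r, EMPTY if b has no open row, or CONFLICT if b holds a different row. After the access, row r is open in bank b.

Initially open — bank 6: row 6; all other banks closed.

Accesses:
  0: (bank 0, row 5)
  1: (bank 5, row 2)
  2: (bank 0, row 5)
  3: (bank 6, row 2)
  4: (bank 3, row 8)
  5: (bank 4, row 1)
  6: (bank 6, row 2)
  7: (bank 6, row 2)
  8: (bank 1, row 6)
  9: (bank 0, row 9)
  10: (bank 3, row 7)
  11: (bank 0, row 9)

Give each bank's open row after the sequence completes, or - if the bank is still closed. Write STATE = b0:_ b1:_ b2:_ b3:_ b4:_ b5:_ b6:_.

STATE = b0:9 b1:6 b2:- b3:7 b4:1 b5:2 b6:2

0: bank 0 row 5 — prev None → EMPTY
1: bank 5 row 2 — prev None → EMPTY
2: bank 0 row 5 — prev 5 → HIT
3: bank 6 row 2 — prev 6 → CONFLICT
4: bank 3 row 8 — prev None → EMPTY
5: bank 4 row 1 — prev None → EMPTY
6: bank 6 row 2 — prev 2 → HIT
7: bank 6 row 2 — prev 2 → HIT
8: bank 1 row 6 — prev None → EMPTY
9: bank 0 row 9 — prev 5 → CONFLICT
10: bank 3 row 7 — prev 8 → CONFLICT
11: bank 0 row 9 — prev 9 → HIT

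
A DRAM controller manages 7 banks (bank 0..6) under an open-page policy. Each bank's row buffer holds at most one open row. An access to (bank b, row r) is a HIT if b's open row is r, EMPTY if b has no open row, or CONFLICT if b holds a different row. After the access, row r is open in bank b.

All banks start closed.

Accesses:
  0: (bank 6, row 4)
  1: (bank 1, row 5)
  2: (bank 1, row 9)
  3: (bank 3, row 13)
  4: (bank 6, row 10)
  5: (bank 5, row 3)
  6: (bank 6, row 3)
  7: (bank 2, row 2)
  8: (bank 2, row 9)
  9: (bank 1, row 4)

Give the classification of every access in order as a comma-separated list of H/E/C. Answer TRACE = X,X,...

TRACE = E,E,C,E,C,E,C,E,C,C

#0 (6,4) E
#1 (1,5) E
#2 (1,9) C  (was 5)
#3 (3,13) E
#4 (6,10) C  (was 4)
#5 (5,3) E
#6 (6,3) C  (was 10)
#7 (2,2) E
#8 (2,9) C  (was 2)
#9 (1,4) C  (was 9)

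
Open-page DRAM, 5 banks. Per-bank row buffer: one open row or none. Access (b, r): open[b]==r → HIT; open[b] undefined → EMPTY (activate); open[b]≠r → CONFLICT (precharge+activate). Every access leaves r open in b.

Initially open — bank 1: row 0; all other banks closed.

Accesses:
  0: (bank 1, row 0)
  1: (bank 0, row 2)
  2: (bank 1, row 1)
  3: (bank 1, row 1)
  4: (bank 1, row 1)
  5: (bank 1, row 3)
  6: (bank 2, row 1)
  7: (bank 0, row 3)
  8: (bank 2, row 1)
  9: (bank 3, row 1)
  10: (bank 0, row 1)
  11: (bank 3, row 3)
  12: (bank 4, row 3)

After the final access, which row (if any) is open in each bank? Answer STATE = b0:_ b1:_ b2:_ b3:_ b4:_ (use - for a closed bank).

STATE = b0:1 b1:3 b2:1 b3:3 b4:3

  [0] b1 r0: had r0 ⇒ H
  [1] b0 r2: no row ⇒ E
  [2] b1 r1: had r0 ⇒ C
  [3] b1 r1: had r1 ⇒ H
  [4] b1 r1: had r1 ⇒ H
  [5] b1 r3: had r1 ⇒ C
  [6] b2 r1: no row ⇒ E
  [7] b0 r3: had r2 ⇒ C
  [8] b2 r1: had r1 ⇒ H
  [9] b3 r1: no row ⇒ E
  [10] b0 r1: had r3 ⇒ C
  [11] b3 r3: had r1 ⇒ C
  [12] b4 r3: no row ⇒ E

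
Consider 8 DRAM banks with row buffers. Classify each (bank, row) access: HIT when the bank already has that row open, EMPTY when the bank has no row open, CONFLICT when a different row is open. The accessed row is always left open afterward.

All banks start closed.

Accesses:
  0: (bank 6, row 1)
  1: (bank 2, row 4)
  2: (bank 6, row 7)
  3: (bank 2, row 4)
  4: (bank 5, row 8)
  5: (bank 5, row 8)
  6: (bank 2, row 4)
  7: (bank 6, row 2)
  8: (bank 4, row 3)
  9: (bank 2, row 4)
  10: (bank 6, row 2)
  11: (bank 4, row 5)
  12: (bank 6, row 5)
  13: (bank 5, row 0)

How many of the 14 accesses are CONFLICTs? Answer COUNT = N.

#0 (6,1) E
#1 (2,4) E
#2 (6,7) C  (was 1)
#3 (2,4) H  (was 4)
#4 (5,8) E
#5 (5,8) H  (was 8)
#6 (2,4) H  (was 4)
#7 (6,2) C  (was 7)
#8 (4,3) E
#9 (2,4) H  (was 4)
#10 (6,2) H  (was 2)
#11 (4,5) C  (was 3)
#12 (6,5) C  (was 2)
#13 (5,0) C  (was 8)

COUNT = 5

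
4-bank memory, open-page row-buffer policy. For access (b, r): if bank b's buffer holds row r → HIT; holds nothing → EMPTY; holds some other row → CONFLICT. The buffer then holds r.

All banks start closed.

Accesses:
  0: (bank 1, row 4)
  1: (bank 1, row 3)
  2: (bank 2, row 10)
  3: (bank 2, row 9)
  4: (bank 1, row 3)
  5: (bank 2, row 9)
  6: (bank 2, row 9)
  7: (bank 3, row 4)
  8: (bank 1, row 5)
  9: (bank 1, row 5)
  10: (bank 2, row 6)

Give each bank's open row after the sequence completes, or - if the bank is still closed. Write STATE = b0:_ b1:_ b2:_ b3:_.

STATE = b0:- b1:5 b2:6 b3:4

step 0: bank1 None->4 [EMPTY]
step 1: bank1 4->3 [CONFLICT]
step 2: bank2 None->10 [EMPTY]
step 3: bank2 10->9 [CONFLICT]
step 4: bank1 3->3 [HIT]
step 5: bank2 9->9 [HIT]
step 6: bank2 9->9 [HIT]
step 7: bank3 None->4 [EMPTY]
step 8: bank1 3->5 [CONFLICT]
step 9: bank1 5->5 [HIT]
step 10: bank2 9->6 [CONFLICT]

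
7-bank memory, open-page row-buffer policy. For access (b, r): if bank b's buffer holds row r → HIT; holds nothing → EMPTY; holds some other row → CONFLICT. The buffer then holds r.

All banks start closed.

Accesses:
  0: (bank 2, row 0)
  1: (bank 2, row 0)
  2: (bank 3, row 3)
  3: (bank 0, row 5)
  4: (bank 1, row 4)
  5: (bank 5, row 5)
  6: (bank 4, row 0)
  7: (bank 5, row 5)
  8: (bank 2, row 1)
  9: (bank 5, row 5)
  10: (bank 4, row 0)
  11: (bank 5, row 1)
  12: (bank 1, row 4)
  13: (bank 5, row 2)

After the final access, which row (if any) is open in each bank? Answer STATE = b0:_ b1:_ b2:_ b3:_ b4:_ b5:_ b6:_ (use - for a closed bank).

  [0] b2 r0: no row ⇒ E
  [1] b2 r0: had r0 ⇒ H
  [2] b3 r3: no row ⇒ E
  [3] b0 r5: no row ⇒ E
  [4] b1 r4: no row ⇒ E
  [5] b5 r5: no row ⇒ E
  [6] b4 r0: no row ⇒ E
  [7] b5 r5: had r5 ⇒ H
  [8] b2 r1: had r0 ⇒ C
  [9] b5 r5: had r5 ⇒ H
  [10] b4 r0: had r0 ⇒ H
  [11] b5 r1: had r5 ⇒ C
  [12] b1 r4: had r4 ⇒ H
  [13] b5 r2: had r1 ⇒ C

STATE = b0:5 b1:4 b2:1 b3:3 b4:0 b5:2 b6:-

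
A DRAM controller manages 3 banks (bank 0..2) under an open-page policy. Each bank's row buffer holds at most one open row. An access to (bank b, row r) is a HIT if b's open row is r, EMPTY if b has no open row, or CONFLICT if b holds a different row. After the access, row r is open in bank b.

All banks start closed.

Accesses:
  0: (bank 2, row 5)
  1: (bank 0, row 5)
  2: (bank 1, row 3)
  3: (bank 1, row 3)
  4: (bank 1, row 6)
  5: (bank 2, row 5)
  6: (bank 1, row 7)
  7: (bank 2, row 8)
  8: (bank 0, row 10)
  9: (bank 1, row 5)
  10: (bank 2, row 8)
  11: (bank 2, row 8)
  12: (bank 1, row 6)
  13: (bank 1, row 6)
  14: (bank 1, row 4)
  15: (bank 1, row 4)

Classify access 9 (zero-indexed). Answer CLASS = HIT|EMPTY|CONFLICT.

CLASS = CONFLICT

  [0] b2 r5: no row ⇒ E
  [1] b0 r5: no row ⇒ E
  [2] b1 r3: no row ⇒ E
  [3] b1 r3: had r3 ⇒ H
  [4] b1 r6: had r3 ⇒ C
  [5] b2 r5: had r5 ⇒ H
  [6] b1 r7: had r6 ⇒ C
  [7] b2 r8: had r5 ⇒ C
  [8] b0 r10: had r5 ⇒ C
  [9] b1 r5: had r7 ⇒ C
  [10] b2 r8: had r8 ⇒ H
  [11] b2 r8: had r8 ⇒ H
  [12] b1 r6: had r5 ⇒ C
  [13] b1 r6: had r6 ⇒ H
  [14] b1 r4: had r6 ⇒ C
  [15] b1 r4: had r4 ⇒ H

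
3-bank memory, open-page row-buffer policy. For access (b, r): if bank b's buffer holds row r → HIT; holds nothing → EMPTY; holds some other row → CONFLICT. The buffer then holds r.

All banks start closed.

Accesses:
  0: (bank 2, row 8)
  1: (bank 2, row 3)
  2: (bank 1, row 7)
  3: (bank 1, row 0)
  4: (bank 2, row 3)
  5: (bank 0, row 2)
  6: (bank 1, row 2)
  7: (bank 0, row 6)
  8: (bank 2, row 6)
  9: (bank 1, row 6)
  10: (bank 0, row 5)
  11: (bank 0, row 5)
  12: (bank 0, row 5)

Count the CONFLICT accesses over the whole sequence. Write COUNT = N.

COUNT = 7

#0 (2,8) E
#1 (2,3) C  (was 8)
#2 (1,7) E
#3 (1,0) C  (was 7)
#4 (2,3) H  (was 3)
#5 (0,2) E
#6 (1,2) C  (was 0)
#7 (0,6) C  (was 2)
#8 (2,6) C  (was 3)
#9 (1,6) C  (was 2)
#10 (0,5) C  (was 6)
#11 (0,5) H  (was 5)
#12 (0,5) H  (was 5)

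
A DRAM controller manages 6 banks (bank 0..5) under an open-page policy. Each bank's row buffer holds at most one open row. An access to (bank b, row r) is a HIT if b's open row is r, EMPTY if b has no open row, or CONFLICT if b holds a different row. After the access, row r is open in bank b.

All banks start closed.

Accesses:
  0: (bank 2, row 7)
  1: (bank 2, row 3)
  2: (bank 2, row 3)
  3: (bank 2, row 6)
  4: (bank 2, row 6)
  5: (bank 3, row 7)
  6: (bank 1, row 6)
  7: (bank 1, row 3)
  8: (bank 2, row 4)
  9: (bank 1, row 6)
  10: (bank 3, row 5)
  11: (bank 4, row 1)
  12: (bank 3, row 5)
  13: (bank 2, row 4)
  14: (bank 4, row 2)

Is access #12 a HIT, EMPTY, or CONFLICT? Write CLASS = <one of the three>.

CLASS = HIT

  [0] b2 r7: no row ⇒ E
  [1] b2 r3: had r7 ⇒ C
  [2] b2 r3: had r3 ⇒ H
  [3] b2 r6: had r3 ⇒ C
  [4] b2 r6: had r6 ⇒ H
  [5] b3 r7: no row ⇒ E
  [6] b1 r6: no row ⇒ E
  [7] b1 r3: had r6 ⇒ C
  [8] b2 r4: had r6 ⇒ C
  [9] b1 r6: had r3 ⇒ C
  [10] b3 r5: had r7 ⇒ C
  [11] b4 r1: no row ⇒ E
  [12] b3 r5: had r5 ⇒ H
  [13] b2 r4: had r4 ⇒ H
  [14] b4 r2: had r1 ⇒ C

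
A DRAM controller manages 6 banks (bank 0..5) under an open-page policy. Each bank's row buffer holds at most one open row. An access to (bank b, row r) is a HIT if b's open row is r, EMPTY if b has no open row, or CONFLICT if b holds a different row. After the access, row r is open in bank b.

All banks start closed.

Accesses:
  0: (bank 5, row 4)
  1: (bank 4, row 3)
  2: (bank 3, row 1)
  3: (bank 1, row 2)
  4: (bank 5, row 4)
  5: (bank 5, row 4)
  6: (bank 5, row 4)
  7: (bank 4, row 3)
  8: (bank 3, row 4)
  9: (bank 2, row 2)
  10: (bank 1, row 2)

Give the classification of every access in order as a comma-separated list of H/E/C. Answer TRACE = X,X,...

TRACE = E,E,E,E,H,H,H,H,C,E,H

  [0] b5 r4: no row ⇒ E
  [1] b4 r3: no row ⇒ E
  [2] b3 r1: no row ⇒ E
  [3] b1 r2: no row ⇒ E
  [4] b5 r4: had r4 ⇒ H
  [5] b5 r4: had r4 ⇒ H
  [6] b5 r4: had r4 ⇒ H
  [7] b4 r3: had r3 ⇒ H
  [8] b3 r4: had r1 ⇒ C
  [9] b2 r2: no row ⇒ E
  [10] b1 r2: had r2 ⇒ H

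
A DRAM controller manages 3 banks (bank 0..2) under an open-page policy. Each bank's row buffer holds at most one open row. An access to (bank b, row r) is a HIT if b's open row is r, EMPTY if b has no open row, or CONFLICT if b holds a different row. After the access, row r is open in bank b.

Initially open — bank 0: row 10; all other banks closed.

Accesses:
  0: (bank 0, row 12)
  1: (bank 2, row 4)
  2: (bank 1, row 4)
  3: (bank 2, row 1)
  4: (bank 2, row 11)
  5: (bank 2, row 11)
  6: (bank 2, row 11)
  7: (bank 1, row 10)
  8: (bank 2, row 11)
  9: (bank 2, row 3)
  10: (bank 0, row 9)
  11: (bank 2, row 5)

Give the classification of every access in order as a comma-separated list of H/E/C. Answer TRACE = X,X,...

TRACE = C,E,E,C,C,H,H,C,H,C,C,C

#0 (0,12) C  (was 10)
#1 (2,4) E
#2 (1,4) E
#3 (2,1) C  (was 4)
#4 (2,11) C  (was 1)
#5 (2,11) H  (was 11)
#6 (2,11) H  (was 11)
#7 (1,10) C  (was 4)
#8 (2,11) H  (was 11)
#9 (2,3) C  (was 11)
#10 (0,9) C  (was 12)
#11 (2,5) C  (was 3)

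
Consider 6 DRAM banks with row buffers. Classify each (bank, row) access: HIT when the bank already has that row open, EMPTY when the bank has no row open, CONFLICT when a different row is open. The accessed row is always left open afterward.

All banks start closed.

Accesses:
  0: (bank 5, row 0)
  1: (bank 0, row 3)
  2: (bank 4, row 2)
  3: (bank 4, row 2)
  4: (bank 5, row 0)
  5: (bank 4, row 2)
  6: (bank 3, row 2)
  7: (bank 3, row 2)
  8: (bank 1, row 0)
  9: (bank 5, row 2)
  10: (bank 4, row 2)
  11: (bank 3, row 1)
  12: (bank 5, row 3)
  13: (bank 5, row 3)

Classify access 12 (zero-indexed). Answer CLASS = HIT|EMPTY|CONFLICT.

  [0] b5 r0: no row ⇒ E
  [1] b0 r3: no row ⇒ E
  [2] b4 r2: no row ⇒ E
  [3] b4 r2: had r2 ⇒ H
  [4] b5 r0: had r0 ⇒ H
  [5] b4 r2: had r2 ⇒ H
  [6] b3 r2: no row ⇒ E
  [7] b3 r2: had r2 ⇒ H
  [8] b1 r0: no row ⇒ E
  [9] b5 r2: had r0 ⇒ C
  [10] b4 r2: had r2 ⇒ H
  [11] b3 r1: had r2 ⇒ C
  [12] b5 r3: had r2 ⇒ C
  [13] b5 r3: had r3 ⇒ H

CLASS = CONFLICT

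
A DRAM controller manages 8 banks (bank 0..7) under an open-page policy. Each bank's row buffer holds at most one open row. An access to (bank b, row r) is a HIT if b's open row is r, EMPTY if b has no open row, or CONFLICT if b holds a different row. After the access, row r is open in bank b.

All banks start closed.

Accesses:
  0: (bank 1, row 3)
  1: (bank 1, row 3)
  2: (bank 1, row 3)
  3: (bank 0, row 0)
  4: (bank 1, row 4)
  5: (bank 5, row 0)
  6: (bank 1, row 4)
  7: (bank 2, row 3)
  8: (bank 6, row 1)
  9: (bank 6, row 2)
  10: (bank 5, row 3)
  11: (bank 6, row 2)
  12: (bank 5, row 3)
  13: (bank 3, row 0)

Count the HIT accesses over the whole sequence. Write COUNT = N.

COUNT = 5

#0 (1,3) E
#1 (1,3) H  (was 3)
#2 (1,3) H  (was 3)
#3 (0,0) E
#4 (1,4) C  (was 3)
#5 (5,0) E
#6 (1,4) H  (was 4)
#7 (2,3) E
#8 (6,1) E
#9 (6,2) C  (was 1)
#10 (5,3) C  (was 0)
#11 (6,2) H  (was 2)
#12 (5,3) H  (was 3)
#13 (3,0) E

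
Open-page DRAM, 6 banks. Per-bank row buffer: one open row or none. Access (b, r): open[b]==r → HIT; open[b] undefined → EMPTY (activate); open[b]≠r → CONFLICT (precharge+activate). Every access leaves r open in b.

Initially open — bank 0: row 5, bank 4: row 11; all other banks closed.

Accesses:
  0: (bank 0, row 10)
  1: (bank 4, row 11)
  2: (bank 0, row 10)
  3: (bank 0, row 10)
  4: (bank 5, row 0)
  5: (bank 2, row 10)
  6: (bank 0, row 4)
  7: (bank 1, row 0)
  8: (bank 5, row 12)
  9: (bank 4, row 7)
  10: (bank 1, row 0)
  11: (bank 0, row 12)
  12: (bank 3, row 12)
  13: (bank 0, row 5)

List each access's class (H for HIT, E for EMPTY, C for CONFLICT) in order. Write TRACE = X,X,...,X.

  [0] b0 r10: had r5 ⇒ C
  [1] b4 r11: had r11 ⇒ H
  [2] b0 r10: had r10 ⇒ H
  [3] b0 r10: had r10 ⇒ H
  [4] b5 r0: no row ⇒ E
  [5] b2 r10: no row ⇒ E
  [6] b0 r4: had r10 ⇒ C
  [7] b1 r0: no row ⇒ E
  [8] b5 r12: had r0 ⇒ C
  [9] b4 r7: had r11 ⇒ C
  [10] b1 r0: had r0 ⇒ H
  [11] b0 r12: had r4 ⇒ C
  [12] b3 r12: no row ⇒ E
  [13] b0 r5: had r12 ⇒ C

TRACE = C,H,H,H,E,E,C,E,C,C,H,C,E,C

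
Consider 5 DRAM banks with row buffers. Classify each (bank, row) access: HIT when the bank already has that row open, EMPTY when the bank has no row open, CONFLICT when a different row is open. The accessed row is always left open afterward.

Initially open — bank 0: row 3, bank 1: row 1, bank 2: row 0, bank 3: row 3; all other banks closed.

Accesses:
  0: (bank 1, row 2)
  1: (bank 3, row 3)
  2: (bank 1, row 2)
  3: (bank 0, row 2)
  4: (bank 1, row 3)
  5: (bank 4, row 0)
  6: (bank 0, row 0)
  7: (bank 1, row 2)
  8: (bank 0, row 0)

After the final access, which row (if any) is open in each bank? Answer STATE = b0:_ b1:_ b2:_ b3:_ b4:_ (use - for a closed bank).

STATE = b0:0 b1:2 b2:0 b3:3 b4:0

#0 (1,2) C  (was 1)
#1 (3,3) H  (was 3)
#2 (1,2) H  (was 2)
#3 (0,2) C  (was 3)
#4 (1,3) C  (was 2)
#5 (4,0) E
#6 (0,0) C  (was 2)
#7 (1,2) C  (was 3)
#8 (0,0) H  (was 0)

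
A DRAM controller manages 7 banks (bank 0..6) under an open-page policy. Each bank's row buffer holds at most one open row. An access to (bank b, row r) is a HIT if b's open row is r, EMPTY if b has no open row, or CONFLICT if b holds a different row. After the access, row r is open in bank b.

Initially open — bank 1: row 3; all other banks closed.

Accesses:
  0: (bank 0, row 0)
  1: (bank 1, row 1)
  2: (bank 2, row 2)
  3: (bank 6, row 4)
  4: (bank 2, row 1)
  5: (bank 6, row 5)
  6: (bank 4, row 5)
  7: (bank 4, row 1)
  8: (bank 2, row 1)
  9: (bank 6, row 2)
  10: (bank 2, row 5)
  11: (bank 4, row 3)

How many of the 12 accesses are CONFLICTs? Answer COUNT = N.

COUNT = 7

  [0] b0 r0: no row ⇒ E
  [1] b1 r1: had r3 ⇒ C
  [2] b2 r2: no row ⇒ E
  [3] b6 r4: no row ⇒ E
  [4] b2 r1: had r2 ⇒ C
  [5] b6 r5: had r4 ⇒ C
  [6] b4 r5: no row ⇒ E
  [7] b4 r1: had r5 ⇒ C
  [8] b2 r1: had r1 ⇒ H
  [9] b6 r2: had r5 ⇒ C
  [10] b2 r5: had r1 ⇒ C
  [11] b4 r3: had r1 ⇒ C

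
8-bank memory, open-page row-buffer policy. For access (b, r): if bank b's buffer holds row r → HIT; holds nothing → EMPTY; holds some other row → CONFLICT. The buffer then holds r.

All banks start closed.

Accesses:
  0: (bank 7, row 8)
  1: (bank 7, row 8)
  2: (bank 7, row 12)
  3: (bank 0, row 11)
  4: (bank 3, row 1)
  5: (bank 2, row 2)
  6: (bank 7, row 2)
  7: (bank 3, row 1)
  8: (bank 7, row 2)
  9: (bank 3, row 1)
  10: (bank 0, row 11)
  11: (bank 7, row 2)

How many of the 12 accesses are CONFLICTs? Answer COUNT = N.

#0 (7,8) E
#1 (7,8) H  (was 8)
#2 (7,12) C  (was 8)
#3 (0,11) E
#4 (3,1) E
#5 (2,2) E
#6 (7,2) C  (was 12)
#7 (3,1) H  (was 1)
#8 (7,2) H  (was 2)
#9 (3,1) H  (was 1)
#10 (0,11) H  (was 11)
#11 (7,2) H  (was 2)

COUNT = 2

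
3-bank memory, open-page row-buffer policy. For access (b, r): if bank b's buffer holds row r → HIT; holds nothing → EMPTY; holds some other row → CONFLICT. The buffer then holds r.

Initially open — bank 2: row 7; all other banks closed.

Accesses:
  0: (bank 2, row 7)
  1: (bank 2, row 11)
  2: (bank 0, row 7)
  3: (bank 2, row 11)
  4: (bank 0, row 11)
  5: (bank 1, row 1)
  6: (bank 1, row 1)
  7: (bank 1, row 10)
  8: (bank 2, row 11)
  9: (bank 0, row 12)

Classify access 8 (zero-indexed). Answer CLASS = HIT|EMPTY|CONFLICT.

step 0: bank2 7->7 [HIT]
step 1: bank2 7->11 [CONFLICT]
step 2: bank0 None->7 [EMPTY]
step 3: bank2 11->11 [HIT]
step 4: bank0 7->11 [CONFLICT]
step 5: bank1 None->1 [EMPTY]
step 6: bank1 1->1 [HIT]
step 7: bank1 1->10 [CONFLICT]
step 8: bank2 11->11 [HIT]
step 9: bank0 11->12 [CONFLICT]

CLASS = HIT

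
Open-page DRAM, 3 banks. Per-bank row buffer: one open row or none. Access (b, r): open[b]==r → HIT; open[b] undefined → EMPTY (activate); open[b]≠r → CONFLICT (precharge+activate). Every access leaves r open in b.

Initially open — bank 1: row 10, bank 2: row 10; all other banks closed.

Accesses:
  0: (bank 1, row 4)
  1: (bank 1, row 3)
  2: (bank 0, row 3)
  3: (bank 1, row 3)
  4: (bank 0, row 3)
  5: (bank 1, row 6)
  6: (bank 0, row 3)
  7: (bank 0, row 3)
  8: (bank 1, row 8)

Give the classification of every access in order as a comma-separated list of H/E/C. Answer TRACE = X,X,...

0: bank 1 row 4 — prev 10 → CONFLICT
1: bank 1 row 3 — prev 4 → CONFLICT
2: bank 0 row 3 — prev None → EMPTY
3: bank 1 row 3 — prev 3 → HIT
4: bank 0 row 3 — prev 3 → HIT
5: bank 1 row 6 — prev 3 → CONFLICT
6: bank 0 row 3 — prev 3 → HIT
7: bank 0 row 3 — prev 3 → HIT
8: bank 1 row 8 — prev 6 → CONFLICT

TRACE = C,C,E,H,H,C,H,H,C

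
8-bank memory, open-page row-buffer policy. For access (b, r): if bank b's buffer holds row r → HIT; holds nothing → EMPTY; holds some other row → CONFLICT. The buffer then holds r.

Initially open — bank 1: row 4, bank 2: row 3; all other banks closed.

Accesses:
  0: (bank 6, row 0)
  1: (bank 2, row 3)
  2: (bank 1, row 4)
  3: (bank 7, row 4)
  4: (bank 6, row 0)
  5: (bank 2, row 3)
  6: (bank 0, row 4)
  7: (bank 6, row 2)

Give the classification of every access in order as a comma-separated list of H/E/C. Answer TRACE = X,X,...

TRACE = E,H,H,E,H,H,E,C

  [0] b6 r0: no row ⇒ E
  [1] b2 r3: had r3 ⇒ H
  [2] b1 r4: had r4 ⇒ H
  [3] b7 r4: no row ⇒ E
  [4] b6 r0: had r0 ⇒ H
  [5] b2 r3: had r3 ⇒ H
  [6] b0 r4: no row ⇒ E
  [7] b6 r2: had r0 ⇒ C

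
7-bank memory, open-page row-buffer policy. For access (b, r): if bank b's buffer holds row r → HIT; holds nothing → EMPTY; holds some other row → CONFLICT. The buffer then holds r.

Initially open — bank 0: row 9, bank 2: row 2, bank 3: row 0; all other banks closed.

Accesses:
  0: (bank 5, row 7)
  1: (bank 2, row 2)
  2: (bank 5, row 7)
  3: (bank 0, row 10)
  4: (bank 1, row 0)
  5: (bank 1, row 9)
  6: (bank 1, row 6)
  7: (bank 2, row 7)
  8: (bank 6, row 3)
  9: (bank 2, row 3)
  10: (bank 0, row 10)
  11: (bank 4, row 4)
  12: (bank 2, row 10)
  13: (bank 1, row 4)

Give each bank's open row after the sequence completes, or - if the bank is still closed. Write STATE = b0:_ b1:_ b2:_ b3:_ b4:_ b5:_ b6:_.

STATE = b0:10 b1:4 b2:10 b3:0 b4:4 b5:7 b6:3

step 0: bank5 None->7 [EMPTY]
step 1: bank2 2->2 [HIT]
step 2: bank5 7->7 [HIT]
step 3: bank0 9->10 [CONFLICT]
step 4: bank1 None->0 [EMPTY]
step 5: bank1 0->9 [CONFLICT]
step 6: bank1 9->6 [CONFLICT]
step 7: bank2 2->7 [CONFLICT]
step 8: bank6 None->3 [EMPTY]
step 9: bank2 7->3 [CONFLICT]
step 10: bank0 10->10 [HIT]
step 11: bank4 None->4 [EMPTY]
step 12: bank2 3->10 [CONFLICT]
step 13: bank1 6->4 [CONFLICT]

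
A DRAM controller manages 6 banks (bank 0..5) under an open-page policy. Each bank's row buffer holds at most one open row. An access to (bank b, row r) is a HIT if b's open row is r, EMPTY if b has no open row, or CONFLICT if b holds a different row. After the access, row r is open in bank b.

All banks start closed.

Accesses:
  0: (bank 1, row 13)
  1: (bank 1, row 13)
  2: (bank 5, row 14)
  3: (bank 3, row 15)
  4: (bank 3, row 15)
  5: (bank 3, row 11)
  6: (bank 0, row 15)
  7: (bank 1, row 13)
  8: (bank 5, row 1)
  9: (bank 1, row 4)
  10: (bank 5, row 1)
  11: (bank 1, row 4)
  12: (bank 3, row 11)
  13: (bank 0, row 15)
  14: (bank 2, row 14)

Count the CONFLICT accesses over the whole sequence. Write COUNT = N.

0: bank 1 row 13 — prev None → EMPTY
1: bank 1 row 13 — prev 13 → HIT
2: bank 5 row 14 — prev None → EMPTY
3: bank 3 row 15 — prev None → EMPTY
4: bank 3 row 15 — prev 15 → HIT
5: bank 3 row 11 — prev 15 → CONFLICT
6: bank 0 row 15 — prev None → EMPTY
7: bank 1 row 13 — prev 13 → HIT
8: bank 5 row 1 — prev 14 → CONFLICT
9: bank 1 row 4 — prev 13 → CONFLICT
10: bank 5 row 1 — prev 1 → HIT
11: bank 1 row 4 — prev 4 → HIT
12: bank 3 row 11 — prev 11 → HIT
13: bank 0 row 15 — prev 15 → HIT
14: bank 2 row 14 — prev None → EMPTY

COUNT = 3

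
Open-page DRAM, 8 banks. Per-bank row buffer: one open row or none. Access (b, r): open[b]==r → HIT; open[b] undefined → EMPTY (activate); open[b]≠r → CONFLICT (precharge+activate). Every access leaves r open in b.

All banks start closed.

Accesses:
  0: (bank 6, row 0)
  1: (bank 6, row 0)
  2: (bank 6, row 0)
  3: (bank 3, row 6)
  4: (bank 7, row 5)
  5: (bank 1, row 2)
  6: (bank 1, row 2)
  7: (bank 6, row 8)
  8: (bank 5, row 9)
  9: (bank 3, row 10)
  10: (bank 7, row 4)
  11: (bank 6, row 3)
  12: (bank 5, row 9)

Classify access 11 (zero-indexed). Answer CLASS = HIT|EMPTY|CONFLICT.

CLASS = CONFLICT

0: bank 6 row 0 — prev None → EMPTY
1: bank 6 row 0 — prev 0 → HIT
2: bank 6 row 0 — prev 0 → HIT
3: bank 3 row 6 — prev None → EMPTY
4: bank 7 row 5 — prev None → EMPTY
5: bank 1 row 2 — prev None → EMPTY
6: bank 1 row 2 — prev 2 → HIT
7: bank 6 row 8 — prev 0 → CONFLICT
8: bank 5 row 9 — prev None → EMPTY
9: bank 3 row 10 — prev 6 → CONFLICT
10: bank 7 row 4 — prev 5 → CONFLICT
11: bank 6 row 3 — prev 8 → CONFLICT
12: bank 5 row 9 — prev 9 → HIT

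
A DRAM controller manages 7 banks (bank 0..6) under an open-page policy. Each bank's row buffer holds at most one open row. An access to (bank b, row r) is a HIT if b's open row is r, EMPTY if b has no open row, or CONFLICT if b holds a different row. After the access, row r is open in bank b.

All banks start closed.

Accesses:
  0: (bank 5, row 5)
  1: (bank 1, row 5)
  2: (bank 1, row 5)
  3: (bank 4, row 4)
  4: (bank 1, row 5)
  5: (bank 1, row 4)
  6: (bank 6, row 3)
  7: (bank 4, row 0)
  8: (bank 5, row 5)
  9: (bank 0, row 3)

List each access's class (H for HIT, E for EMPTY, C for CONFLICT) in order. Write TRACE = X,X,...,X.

step 0: bank5 None->5 [EMPTY]
step 1: bank1 None->5 [EMPTY]
step 2: bank1 5->5 [HIT]
step 3: bank4 None->4 [EMPTY]
step 4: bank1 5->5 [HIT]
step 5: bank1 5->4 [CONFLICT]
step 6: bank6 None->3 [EMPTY]
step 7: bank4 4->0 [CONFLICT]
step 8: bank5 5->5 [HIT]
step 9: bank0 None->3 [EMPTY]

TRACE = E,E,H,E,H,C,E,C,H,E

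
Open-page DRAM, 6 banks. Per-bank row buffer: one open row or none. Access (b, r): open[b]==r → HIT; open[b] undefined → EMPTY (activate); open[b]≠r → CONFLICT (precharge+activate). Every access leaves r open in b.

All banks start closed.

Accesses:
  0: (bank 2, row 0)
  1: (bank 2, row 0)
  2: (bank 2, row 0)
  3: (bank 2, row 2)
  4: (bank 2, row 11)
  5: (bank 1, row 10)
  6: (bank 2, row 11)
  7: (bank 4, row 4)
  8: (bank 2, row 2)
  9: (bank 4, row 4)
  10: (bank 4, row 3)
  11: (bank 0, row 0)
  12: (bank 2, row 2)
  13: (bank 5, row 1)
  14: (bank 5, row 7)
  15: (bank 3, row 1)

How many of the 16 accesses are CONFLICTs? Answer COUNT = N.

step 0: bank2 None->0 [EMPTY]
step 1: bank2 0->0 [HIT]
step 2: bank2 0->0 [HIT]
step 3: bank2 0->2 [CONFLICT]
step 4: bank2 2->11 [CONFLICT]
step 5: bank1 None->10 [EMPTY]
step 6: bank2 11->11 [HIT]
step 7: bank4 None->4 [EMPTY]
step 8: bank2 11->2 [CONFLICT]
step 9: bank4 4->4 [HIT]
step 10: bank4 4->3 [CONFLICT]
step 11: bank0 None->0 [EMPTY]
step 12: bank2 2->2 [HIT]
step 13: bank5 None->1 [EMPTY]
step 14: bank5 1->7 [CONFLICT]
step 15: bank3 None->1 [EMPTY]

COUNT = 5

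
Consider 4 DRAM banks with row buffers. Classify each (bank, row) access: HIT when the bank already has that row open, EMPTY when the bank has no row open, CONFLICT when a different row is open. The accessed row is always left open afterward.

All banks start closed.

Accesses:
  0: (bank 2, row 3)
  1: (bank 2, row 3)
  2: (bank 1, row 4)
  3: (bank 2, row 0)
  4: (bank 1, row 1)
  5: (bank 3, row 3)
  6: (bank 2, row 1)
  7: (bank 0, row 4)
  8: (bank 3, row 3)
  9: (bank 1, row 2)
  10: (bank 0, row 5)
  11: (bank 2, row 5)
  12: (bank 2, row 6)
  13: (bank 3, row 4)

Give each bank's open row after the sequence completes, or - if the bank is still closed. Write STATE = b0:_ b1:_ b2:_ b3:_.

STATE = b0:5 b1:2 b2:6 b3:4

  [0] b2 r3: no row ⇒ E
  [1] b2 r3: had r3 ⇒ H
  [2] b1 r4: no row ⇒ E
  [3] b2 r0: had r3 ⇒ C
  [4] b1 r1: had r4 ⇒ C
  [5] b3 r3: no row ⇒ E
  [6] b2 r1: had r0 ⇒ C
  [7] b0 r4: no row ⇒ E
  [8] b3 r3: had r3 ⇒ H
  [9] b1 r2: had r1 ⇒ C
  [10] b0 r5: had r4 ⇒ C
  [11] b2 r5: had r1 ⇒ C
  [12] b2 r6: had r5 ⇒ C
  [13] b3 r4: had r3 ⇒ C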